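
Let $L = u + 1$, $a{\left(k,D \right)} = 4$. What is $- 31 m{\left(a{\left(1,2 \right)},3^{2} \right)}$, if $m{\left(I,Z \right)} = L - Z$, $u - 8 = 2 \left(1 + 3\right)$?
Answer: $-248$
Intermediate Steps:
$u = 16$ ($u = 8 + 2 \left(1 + 3\right) = 8 + 2 \cdot 4 = 8 + 8 = 16$)
$L = 17$ ($L = 16 + 1 = 17$)
$m{\left(I,Z \right)} = 17 - Z$
$- 31 m{\left(a{\left(1,2 \right)},3^{2} \right)} = - 31 \left(17 - 3^{2}\right) = - 31 \left(17 - 9\right) = \left(-31\right) 8 = -248$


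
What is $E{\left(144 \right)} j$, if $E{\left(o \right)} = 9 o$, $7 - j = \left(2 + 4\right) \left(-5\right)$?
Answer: $47952$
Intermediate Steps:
$j = 37$ ($j = 7 - \left(2 + 4\right) \left(-5\right) = 7 - 6 \left(-5\right) = 7 - -30 = 7 + 30 = 37$)
$E{\left(144 \right)} j = 9 \cdot 144 \cdot 37 = 1296 \cdot 37 = 47952$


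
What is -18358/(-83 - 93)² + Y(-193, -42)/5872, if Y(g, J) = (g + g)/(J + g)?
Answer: -791269207/1335762560 ≈ -0.59237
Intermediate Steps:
Y(g, J) = 2*g/(J + g) (Y(g, J) = (2*g)/(J + g) = 2*g/(J + g))
-18358/(-83 - 93)² + Y(-193, -42)/5872 = -18358/(-83 - 93)² + (2*(-193)/(-42 - 193))/5872 = -18358/((-176)²) + (2*(-193)/(-235))*(1/5872) = -18358/30976 + (2*(-193)*(-1/235))*(1/5872) = -18358*1/30976 + (386/235)*(1/5872) = -9179/15488 + 193/689960 = -791269207/1335762560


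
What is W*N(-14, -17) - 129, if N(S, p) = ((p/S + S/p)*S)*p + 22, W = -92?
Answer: -46773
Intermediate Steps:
N(S, p) = 22 + S*p*(S/p + p/S) (N(S, p) = ((S/p + p/S)*S)*p + 22 = (S*(S/p + p/S))*p + 22 = S*p*(S/p + p/S) + 22 = 22 + S*p*(S/p + p/S))
W*N(-14, -17) - 129 = -92*(22 + (-14)² + (-17)²) - 129 = -92*(22 + 196 + 289) - 129 = -92*507 - 129 = -46644 - 129 = -46773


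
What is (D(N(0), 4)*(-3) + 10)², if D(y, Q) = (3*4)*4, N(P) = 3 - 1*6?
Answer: 17956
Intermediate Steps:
N(P) = -3 (N(P) = 3 - 6 = -3)
D(y, Q) = 48 (D(y, Q) = 12*4 = 48)
(D(N(0), 4)*(-3) + 10)² = (48*(-3) + 10)² = (-144 + 10)² = (-134)² = 17956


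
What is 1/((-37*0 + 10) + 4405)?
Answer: 1/4415 ≈ 0.00022650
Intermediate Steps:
1/((-37*0 + 10) + 4405) = 1/((0 + 10) + 4405) = 1/(10 + 4405) = 1/4415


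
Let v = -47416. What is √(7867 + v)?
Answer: I*√39549 ≈ 198.87*I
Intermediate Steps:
√(7867 + v) = √(7867 - 47416) = √(-39549) = I*√39549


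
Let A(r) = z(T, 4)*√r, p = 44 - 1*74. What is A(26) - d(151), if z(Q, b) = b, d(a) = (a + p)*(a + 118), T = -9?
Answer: -32549 + 4*√26 ≈ -32529.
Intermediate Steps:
p = -30 (p = 44 - 74 = -30)
d(a) = (-30 + a)*(118 + a) (d(a) = (a - 30)*(a + 118) = (-30 + a)*(118 + a))
A(r) = 4*√r
A(26) - d(151) = 4*√26 - (-3540 + 151² + 88*151) = 4*√26 - (-3540 + 22801 + 13288) = 4*√26 - 1*32549 = 4*√26 - 32549 = -32549 + 4*√26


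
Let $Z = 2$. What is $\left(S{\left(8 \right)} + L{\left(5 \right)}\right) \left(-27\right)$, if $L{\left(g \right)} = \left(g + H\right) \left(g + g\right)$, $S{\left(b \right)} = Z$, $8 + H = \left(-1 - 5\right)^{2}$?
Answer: $-8964$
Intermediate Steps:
$H = 28$ ($H = -8 + \left(-1 - 5\right)^{2} = -8 + \left(-6\right)^{2} = -8 + 36 = 28$)
$S{\left(b \right)} = 2$
$L{\left(g \right)} = 2 g \left(28 + g\right)$ ($L{\left(g \right)} = \left(g + 28\right) \left(g + g\right) = \left(28 + g\right) 2 g = 2 g \left(28 + g\right)$)
$\left(S{\left(8 \right)} + L{\left(5 \right)}\right) \left(-27\right) = \left(2 + 2 \cdot 5 \left(28 + 5\right)\right) \left(-27\right) = \left(2 + 2 \cdot 5 \cdot 33\right) \left(-27\right) = \left(2 + 330\right) \left(-27\right) = 332 \left(-27\right) = -8964$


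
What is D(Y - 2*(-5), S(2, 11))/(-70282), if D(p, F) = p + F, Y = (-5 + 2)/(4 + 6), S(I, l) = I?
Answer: -117/702820 ≈ -0.00016647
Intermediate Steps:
Y = -3/10 ≈ -0.30000
D(p, F) = F + p
D(Y - 2*(-5), S(2, 11))/(-70282) = (2 + (-3/10 - 2*(-5)))/(-70282) = (2 + (-3/10 + 10))*(-1/70282) = (2 + 97/10)*(-1/70282) = (117/10)*(-1/70282) = -117/702820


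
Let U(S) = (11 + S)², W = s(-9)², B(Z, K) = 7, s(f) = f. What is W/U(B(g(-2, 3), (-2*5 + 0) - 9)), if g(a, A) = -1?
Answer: ¼ ≈ 0.25000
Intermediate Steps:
W = 81 (W = (-9)² = 81)
W/U(B(g(-2, 3), (-2*5 + 0) - 9)) = 81/((11 + 7)²) = 81/(18²) = 81/324 = 81*(1/324) = ¼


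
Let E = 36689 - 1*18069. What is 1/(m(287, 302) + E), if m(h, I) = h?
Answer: 1/18907 ≈ 5.2890e-5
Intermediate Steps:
E = 18620 (E = 36689 - 18069 = 18620)
1/(m(287, 302) + E) = 1/(287 + 18620) = 1/18907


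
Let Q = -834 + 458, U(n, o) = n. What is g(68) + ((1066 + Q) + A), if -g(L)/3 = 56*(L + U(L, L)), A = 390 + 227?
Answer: -21541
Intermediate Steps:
A = 617
g(L) = -336*L (g(L) = -168*(L + L) = -168*2*L = -336*L)
Q = -376
g(68) + ((1066 + Q) + A) = -336*68 + ((1066 - 376) + 617) = -22848 + (690 + 617) = -22848 + 1307 = -21541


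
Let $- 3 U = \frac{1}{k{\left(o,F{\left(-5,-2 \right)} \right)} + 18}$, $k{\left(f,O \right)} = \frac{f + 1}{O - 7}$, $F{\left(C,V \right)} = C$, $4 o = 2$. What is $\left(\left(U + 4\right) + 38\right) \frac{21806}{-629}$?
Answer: $- \frac{392726060}{269841} \approx -1455.4$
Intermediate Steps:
$o = \frac{1}{2}$ ($o = \frac{1}{4} \cdot 2 = \frac{1}{2} \approx 0.5$)
$k{\left(f,O \right)} = \frac{1 + f}{-7 + O}$
$U = - \frac{8}{429}$ ($U = - \frac{1}{3 \left(\frac{1 + \frac{1}{2}}{-7 - 5} + 18\right)} = - \frac{1}{3 \left(\frac{1}{-12} \cdot \frac{3}{2} + 18\right)} = - \frac{1}{3 \left(\left(- \frac{1}{12}\right) \frac{3}{2} + 18\right)} = - \frac{1}{3 \left(- \frac{1}{8} + 18\right)} = - \frac{1}{3 \cdot \frac{143}{8}} = \left(- \frac{1}{3}\right) \frac{8}{143} = - \frac{8}{429} \approx -0.018648$)
$\left(\left(U + 4\right) + 38\right) \frac{21806}{-629} = \left(\left(- \frac{8}{429} + 4\right) + 38\right) \frac{21806}{-629} = \left(\frac{1708}{429} + 38\right) 21806 \left(- \frac{1}{629}\right) = \frac{18010}{429} \left(- \frac{21806}{629}\right) = - \frac{392726060}{269841}$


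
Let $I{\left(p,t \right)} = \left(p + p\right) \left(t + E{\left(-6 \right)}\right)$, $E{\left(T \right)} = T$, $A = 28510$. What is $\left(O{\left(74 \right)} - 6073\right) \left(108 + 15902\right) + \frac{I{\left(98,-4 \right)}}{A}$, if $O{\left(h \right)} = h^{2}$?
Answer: $- \frac{27249772666}{2851} \approx -9.558 \cdot 10^{6}$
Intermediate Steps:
$I{\left(p,t \right)} = 2 p \left(-6 + t\right)$ ($I{\left(p,t \right)} = \left(p + p\right) \left(t - 6\right) = 2 p \left(-6 + t\right)$)
$\left(O{\left(74 \right)} - 6073\right) \left(108 + 15902\right) + \frac{I{\left(98,-4 \right)}}{A} = \left(74^{2} - 6073\right) \left(108 + 15902\right) + \frac{2 \cdot 98 \left(-6 - 4\right)}{28510} = \left(5476 - 6073\right) 16010 + 2 \cdot 98 \left(-10\right) \frac{1}{28510} = \left(-597\right) 16010 - \frac{196}{2851} = -9557970 - \frac{196}{2851} = - \frac{27249772666}{2851}$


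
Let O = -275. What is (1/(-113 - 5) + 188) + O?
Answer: -10267/118 ≈ -87.008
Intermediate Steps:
(1/(-113 - 5) + 188) + O = (1/(-113 - 5) + 188) - 275 = (1/(-118) + 188) - 275 = (-1/118 + 188) - 275 = 22183/118 - 275 = -10267/118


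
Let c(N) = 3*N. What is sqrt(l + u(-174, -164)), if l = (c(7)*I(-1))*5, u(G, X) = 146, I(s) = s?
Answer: sqrt(41) ≈ 6.4031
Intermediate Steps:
l = -105 (l = ((3*7)*(-1))*5 = (21*(-1))*5 = -21*5 = -105)
sqrt(l + u(-174, -164)) = sqrt(-105 + 146) = sqrt(41)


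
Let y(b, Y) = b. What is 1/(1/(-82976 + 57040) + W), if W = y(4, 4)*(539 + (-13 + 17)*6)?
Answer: 25936/58407871 ≈ 0.00044405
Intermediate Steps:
W = 2252 (W = 4*(539 + (-13 + 17)*6) = 4*(539 + 4*6) = 4*(539 + 24) = 4*563 = 2252)
1/(1/(-82976 + 57040) + W) = 1/(1/(-82976 + 57040) + 2252) = 1/(1/(-25936) + 2252) = 1/(-1/25936 + 2252) = 1/(58407871/25936) = 25936/58407871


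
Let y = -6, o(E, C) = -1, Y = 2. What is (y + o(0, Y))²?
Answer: 49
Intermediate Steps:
(y + o(0, Y))² = (-6 - 1)² = (-7)² = 49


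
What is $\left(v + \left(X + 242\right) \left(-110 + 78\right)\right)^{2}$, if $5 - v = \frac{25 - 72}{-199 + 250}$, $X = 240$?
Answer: $\frac{618302287684}{2601} \approx 2.3772 \cdot 10^{8}$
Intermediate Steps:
$v = \frac{302}{51}$ ($v = 5 - \frac{25 - 72}{-199 + 250} = 5 - - \frac{47}{51} = 5 + \frac{47}{51} = \frac{302}{51} \approx 5.9216$)
$\left(v + \left(X + 242\right) \left(-110 + 78\right)\right)^{2} = \left(\frac{302}{51} + \left(240 + 242\right) \left(-110 + 78\right)\right)^{2} = \left(\frac{302}{51} + 482 \left(-32\right)\right)^{2} = \left(\frac{302}{51} - 15424\right)^{2} = \left(- \frac{786322}{51}\right)^{2} = \frac{618302287684}{2601}$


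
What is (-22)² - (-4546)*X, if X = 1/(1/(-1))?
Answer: -4062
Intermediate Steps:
X = -1 (X = 1/(-1) = -1)
(-22)² - (-4546)*X = (-22)² - (-4546)*(-1) = 484 - 1*4546 = 484 - 4546 = -4062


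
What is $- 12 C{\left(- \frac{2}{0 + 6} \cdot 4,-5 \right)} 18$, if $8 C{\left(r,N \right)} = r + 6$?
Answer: $-126$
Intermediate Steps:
$C{\left(r,N \right)} = \frac{3}{4} + \frac{r}{8}$ ($C{\left(r,N \right)} = \frac{r + 6}{8} = \frac{6 + r}{8} = \frac{3}{4} + \frac{r}{8}$)
$- 12 C{\left(- \frac{2}{0 + 6} \cdot 4,-5 \right)} 18 = - 12 \left(\frac{3}{4} + \frac{- \frac{2}{0 + 6} \cdot 4}{8}\right) 18 = - 12 \left(\frac{3}{4} + \frac{- \frac{2}{6} \cdot 4}{8}\right) 18 = - 12 \left(\frac{3}{4} + \frac{\left(-2\right) \frac{1}{6} \cdot 4}{8}\right) 18 = - 12 \left(\frac{3}{4} + \frac{\left(- \frac{1}{3}\right) 4}{8}\right) 18 = - 12 \left(\frac{3}{4} + \frac{1}{8} \left(- \frac{4}{3}\right)\right) 18 = - 12 \left(\frac{3}{4} - \frac{1}{6}\right) 18 = \left(-12\right) \frac{7}{12} \cdot 18 = \left(-7\right) 18 = -126$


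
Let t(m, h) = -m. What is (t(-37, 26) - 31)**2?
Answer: 36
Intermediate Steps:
(t(-37, 26) - 31)**2 = (-1*(-37) - 31)**2 = (37 - 31)**2 = 6**2 = 36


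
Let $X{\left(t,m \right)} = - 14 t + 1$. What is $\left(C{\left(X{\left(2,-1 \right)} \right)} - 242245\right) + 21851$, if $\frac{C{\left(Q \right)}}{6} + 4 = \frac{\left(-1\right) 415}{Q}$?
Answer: $- \frac{1982932}{9} \approx -2.2033 \cdot 10^{5}$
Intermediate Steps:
$X{\left(t,m \right)} = 1 - 14 t$
$C{\left(Q \right)} = -24 - \frac{2490}{Q}$ ($C{\left(Q \right)} = -24 + 6 \frac{\left(-1\right) 415}{Q} = -24 + 6 \left(- \frac{415}{Q}\right) = -24 - \frac{2490}{Q}$)
$\left(C{\left(X{\left(2,-1 \right)} \right)} - 242245\right) + 21851 = \left(\left(-24 - \frac{2490}{1 - 28}\right) - 242245\right) + 21851 = \left(\left(-24 - \frac{2490}{-27}\right) - 242245\right) + 21851 = \left(\left(-24 - - \frac{830}{9}\right) - 242245\right) + 21851 = \left(\left(-24 + \frac{830}{9}\right) - 242245\right) + 21851 = \left(\frac{614}{9} - 242245\right) + 21851 = - \frac{2179591}{9} + 21851 = - \frac{1982932}{9}$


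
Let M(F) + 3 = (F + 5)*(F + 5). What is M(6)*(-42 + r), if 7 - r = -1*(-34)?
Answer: -8142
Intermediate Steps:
M(F) = -3 + (5 + F)² (M(F) = -3 + (F + 5)*(F + 5) = -3 + (5 + F)*(5 + F) = -3 + (5 + F)²)
r = -27 (r = 7 - (-1)*(-34) = 7 - 1*34 = 7 - 34 = -27)
M(6)*(-42 + r) = (-3 + (5 + 6)²)*(-42 - 27) = (-3 + 11²)*(-69) = (-3 + 121)*(-69) = 118*(-69) = -8142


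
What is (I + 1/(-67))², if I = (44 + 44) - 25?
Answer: 17808400/4489 ≈ 3967.1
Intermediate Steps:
I = 63 (I = 88 - 25 = 63)
(I + 1/(-67))² = (63 + 1/(-67))² = (63 - 1/67)² = (4220/67)² = 17808400/4489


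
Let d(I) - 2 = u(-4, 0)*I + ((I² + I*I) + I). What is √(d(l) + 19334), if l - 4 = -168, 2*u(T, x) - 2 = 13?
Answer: √71734 ≈ 267.83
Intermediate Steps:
u(T, x) = 15/2 (u(T, x) = 1 + (½)*13 = 1 + 13/2 = 15/2)
l = -164 (l = 4 - 168 = -164)
d(I) = 2 + 2*I² + 17*I/2 (d(I) = 2 + (15*I/2 + ((I² + I*I) + I)) = 2 + (15*I/2 + ((I² + I²) + I)) = 2 + (15*I/2 + (2*I² + I)) = 2 + (15*I/2 + (I + 2*I²)) = 2 + (2*I² + 17*I/2) = 2 + 2*I² + 17*I/2)
√(d(l) + 19334) = √((2 + 2*(-164)² + (17/2)*(-164)) + 19334) = √((2 + 2*26896 - 1394) + 19334) = √((2 + 53792 - 1394) + 19334) = √(52400 + 19334) = √71734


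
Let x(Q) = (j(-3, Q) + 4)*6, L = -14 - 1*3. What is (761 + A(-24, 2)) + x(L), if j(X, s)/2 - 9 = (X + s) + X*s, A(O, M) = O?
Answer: 1241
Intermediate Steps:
j(X, s) = 18 + 2*X + 2*s + 2*X*s (j(X, s) = 18 + 2*((X + s) + X*s) = 18 + 2*(X + s + X*s) = 18 + (2*X + 2*s + 2*X*s) = 18 + 2*X + 2*s + 2*X*s)
L = -17 (L = -14 - 3 = -17)
x(Q) = 96 - 24*Q (x(Q) = ((18 + 2*(-3) + 2*Q + 2*(-3)*Q) + 4)*6 = ((18 - 6 + 2*Q - 6*Q) + 4)*6 = ((12 - 4*Q) + 4)*6 = (16 - 4*Q)*6 = 96 - 24*Q)
(761 + A(-24, 2)) + x(L) = (761 - 24) + (96 - 24*(-17)) = 737 + (96 + 408) = 737 + 504 = 1241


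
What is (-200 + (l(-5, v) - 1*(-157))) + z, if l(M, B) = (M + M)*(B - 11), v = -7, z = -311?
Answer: -174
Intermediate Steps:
l(M, B) = 2*M*(-11 + B) (l(M, B) = (2*M)*(-11 + B) = 2*M*(-11 + B))
(-200 + (l(-5, v) - 1*(-157))) + z = (-200 + (2*(-5)*(-11 - 7) - 1*(-157))) - 311 = (-200 + (2*(-5)*(-18) + 157)) - 311 = (-200 + (180 + 157)) - 311 = (-200 + 337) - 311 = 137 - 311 = -174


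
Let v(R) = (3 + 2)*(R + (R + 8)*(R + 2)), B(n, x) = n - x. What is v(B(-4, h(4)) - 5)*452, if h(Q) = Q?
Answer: 94920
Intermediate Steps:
v(R) = 5*R + 5*(2 + R)*(8 + R) (v(R) = 5*(R + (8 + R)*(2 + R)) = 5*(R + (2 + R)*(8 + R)) = 5*R + 5*(2 + R)*(8 + R))
v(B(-4, h(4)) - 5)*452 = (80 + 5*((-4 - 1*4) - 5)² + 55*((-4 - 1*4) - 5))*452 = (80 + 5*((-4 - 4) - 5)² + 55*((-4 - 4) - 5))*452 = (80 + 5*(-8 - 5)² + 55*(-8 - 5))*452 = (80 + 5*(-13)² + 55*(-13))*452 = (80 + 5*169 - 715)*452 = (80 + 845 - 715)*452 = 210*452 = 94920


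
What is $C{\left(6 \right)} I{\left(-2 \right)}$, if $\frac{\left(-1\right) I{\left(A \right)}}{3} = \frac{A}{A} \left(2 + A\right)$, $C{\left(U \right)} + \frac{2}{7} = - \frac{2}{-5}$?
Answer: $0$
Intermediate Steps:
$C{\left(U \right)} = \frac{4}{35}$ ($C{\left(U \right)} = - \frac{2}{7} - \frac{2}{-5} = - \frac{2}{7} - - \frac{2}{5} = - \frac{2}{7} + \frac{2}{5} = \frac{4}{35}$)
$I{\left(A \right)} = -6 - 3 A$ ($I{\left(A \right)} = - 3 \frac{A}{A} \left(2 + A\right) = - 3 \cdot 1 \left(2 + A\right) = - 3 \left(2 + A\right) = -6 - 3 A$)
$C{\left(6 \right)} I{\left(-2 \right)} = \frac{4 \left(-6 - -6\right)}{35} = \frac{4 \left(-6 + 6\right)}{35} = \frac{4}{35} \cdot 0 = 0$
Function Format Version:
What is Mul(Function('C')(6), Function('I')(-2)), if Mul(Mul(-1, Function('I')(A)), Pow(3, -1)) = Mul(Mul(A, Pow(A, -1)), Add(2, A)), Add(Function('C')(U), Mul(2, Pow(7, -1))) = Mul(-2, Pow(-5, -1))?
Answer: 0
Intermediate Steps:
Function('C')(U) = Rational(4, 35) (Function('C')(U) = Add(Rational(-2, 7), Mul(-2, Pow(-5, -1))) = Add(Rational(-2, 7), Mul(-2, Rational(-1, 5))) = Add(Rational(-2, 7), Rational(2, 5)) = Rational(4, 35))
Function('I')(A) = Add(-6, Mul(-3, A)) (Function('I')(A) = Mul(-3, Mul(Mul(A, Pow(A, -1)), Add(2, A))) = Mul(-3, Mul(1, Add(2, A))) = Mul(-3, Add(2, A)) = Add(-6, Mul(-3, A)))
Mul(Function('C')(6), Function('I')(-2)) = Mul(Rational(4, 35), Add(-6, Mul(-3, -2))) = Mul(Rational(4, 35), Add(-6, 6)) = Mul(Rational(4, 35), 0) = 0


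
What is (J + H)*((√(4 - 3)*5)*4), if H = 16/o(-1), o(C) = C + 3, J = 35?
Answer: 860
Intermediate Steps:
o(C) = 3 + C
H = 8 (H = 16/(3 - 1) = 16/2 = 16*(½) = 8)
(J + H)*((√(4 - 3)*5)*4) = (35 + 8)*((√(4 - 3)*5)*4) = 43*((√1*5)*4) = 43*((1*5)*4) = 43*(5*4) = 43*20 = 860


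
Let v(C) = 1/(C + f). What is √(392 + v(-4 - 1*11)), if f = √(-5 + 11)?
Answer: √(392 - 1/(15 - √6)) ≈ 19.797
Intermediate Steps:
f = √6 ≈ 2.4495
v(C) = 1/(C + √6)
√(392 + v(-4 - 1*11)) = √(392 + 1/((-4 - 1*11) + √6)) = √(392 + 1/((-4 - 11) + √6)) = √(392 + 1/(-15 + √6))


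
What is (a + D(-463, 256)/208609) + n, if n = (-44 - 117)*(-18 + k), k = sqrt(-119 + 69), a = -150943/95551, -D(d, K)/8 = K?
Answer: 57733566467247/19932798559 - 805*I*sqrt(2) ≈ 2896.4 - 1138.4*I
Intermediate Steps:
D(d, K) = -8*K
a = -150943/95551 (a = -150943*1/95551 = -150943/95551 ≈ -1.5797)
k = 5*I*sqrt(2) (k = sqrt(-50) = 5*I*sqrt(2) ≈ 7.0711*I)
n = 2898 - 805*I*sqrt(2) (n = (-44 - 117)*(-18 + 5*I*sqrt(2)) = -161*(-18 + 5*I*sqrt(2)) = 2898 - 805*I*sqrt(2) ≈ 2898.0 - 1138.4*I)
(a + D(-463, 256)/208609) + n = (-150943/95551 - 8*256/208609) + (2898 - 805*I*sqrt(2)) = (-150943/95551 - 2048*1/208609) + (2898 - 805*I*sqrt(2)) = (-150943/95551 - 2048/208609) + (2898 - 805*I*sqrt(2)) = -31683756735/19932798559 + (2898 - 805*I*sqrt(2)) = 57733566467247/19932798559 - 805*I*sqrt(2)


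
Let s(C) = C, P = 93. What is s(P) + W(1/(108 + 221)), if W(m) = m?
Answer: 30598/329 ≈ 93.003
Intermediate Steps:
s(P) + W(1/(108 + 221)) = 93 + 1/(108 + 221) = 93 + 1/329 = 30598/329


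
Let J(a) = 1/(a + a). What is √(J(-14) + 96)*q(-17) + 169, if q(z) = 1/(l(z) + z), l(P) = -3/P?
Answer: 169 - 17*√18809/4004 ≈ 168.42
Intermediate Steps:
J(a) = 1/(2*a)
q(z) = 1/(z - 3/z) (q(z) = 1/(-3/z + z) = 1/(z - 3/z))
√(J(-14) + 96)*q(-17) + 169 = √((½)/(-14) + 96)*(-17/(-3 + (-17)²)) + 169 = √((½)*(-1/14) + 96)*(-17/(-3 + 289)) + 169 = √(-1/28 + 96)*(-17/286) + 169 = √(2687/28)*(-17*1/286) + 169 = (√18809/14)*(-17/286) + 169 = -17*√18809/4004 + 169 = 169 - 17*√18809/4004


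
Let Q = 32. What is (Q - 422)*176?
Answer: -68640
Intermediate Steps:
(Q - 422)*176 = (32 - 422)*176 = -390*176 = -68640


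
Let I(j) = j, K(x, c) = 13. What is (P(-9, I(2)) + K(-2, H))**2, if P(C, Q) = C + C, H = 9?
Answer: 25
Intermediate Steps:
P(C, Q) = 2*C
(P(-9, I(2)) + K(-2, H))**2 = (2*(-9) + 13)**2 = (-18 + 13)**2 = (-5)**2 = 25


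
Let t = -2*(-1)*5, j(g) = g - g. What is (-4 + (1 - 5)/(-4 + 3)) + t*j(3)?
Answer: 0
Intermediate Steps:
j(g) = 0
t = 10 (t = 2*5 = 10)
(-4 + (1 - 5)/(-4 + 3)) + t*j(3) = (-4 + (1 - 5)/(-4 + 3)) + 10*0 = (-4 - 4/(-1)) + 0 = (-4 - 4*(-1)) + 0 = (-4 + 4) + 0 = 0 + 0 = 0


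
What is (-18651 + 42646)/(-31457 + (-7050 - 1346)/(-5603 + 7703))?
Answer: -12597375/16517024 ≈ -0.76269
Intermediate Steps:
(-18651 + 42646)/(-31457 + (-7050 - 1346)/(-5603 + 7703)) = 23995/(-31457 - 8396/2100) = 23995/(-31457 - 8396*1/2100) = 23995/(-31457 - 2099/525) = 23995/(-16517024/525) = 23995*(-525/16517024) = -12597375/16517024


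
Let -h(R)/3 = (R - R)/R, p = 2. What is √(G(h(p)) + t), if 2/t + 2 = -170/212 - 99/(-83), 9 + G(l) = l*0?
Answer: I*√1885117/429 ≈ 3.2005*I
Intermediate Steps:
h(R) = 0 (h(R) = -3*(R - R)/R = -0/R = -3*0 = 0)
G(l) = -9 (G(l) = -9 + l*0 = -9 + 0 = -9)
t = -17596/14157 (t = 2/(-2 + (-170/212 - 99/(-83))) = 2/(-2 + (-170*1/212 - 99*(-1/83))) = 2/(-2 + (-85/106 + 99/83)) = 2/(-2 + 3439/8798) = 2/(-14157/8798) = 2*(-8798/14157) = -17596/14157 ≈ -1.2429)
√(G(h(p)) + t) = √(-9 - 17596/14157) = √(-145009/14157) = I*√1885117/429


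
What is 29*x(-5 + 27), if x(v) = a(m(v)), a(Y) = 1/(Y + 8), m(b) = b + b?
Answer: 29/52 ≈ 0.55769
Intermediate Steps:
m(b) = 2*b
a(Y) = 1/(8 + Y)
x(v) = 1/(8 + 2*v)
29*x(-5 + 27) = 29*(1/(2*(4 + (-5 + 27)))) = 29*(1/(2*(4 + 22))) = 29*((½)/26) = 29*((½)*(1/26)) = 29*(1/52) = 29/52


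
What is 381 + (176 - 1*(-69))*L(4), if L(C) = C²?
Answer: 4301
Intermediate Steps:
381 + (176 - 1*(-69))*L(4) = 381 + (176 - 1*(-69))*4² = 381 + (176 + 69)*16 = 381 + 245*16 = 381 + 3920 = 4301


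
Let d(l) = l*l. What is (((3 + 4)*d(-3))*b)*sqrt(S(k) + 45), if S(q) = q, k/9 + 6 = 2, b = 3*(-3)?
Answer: -1701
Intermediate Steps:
d(l) = l**2
b = -9
k = -36 (k = -54 + 9*2 = -54 + 18 = -36)
(((3 + 4)*d(-3))*b)*sqrt(S(k) + 45) = (((3 + 4)*(-3)**2)*(-9))*sqrt(-36 + 45) = ((7*9)*(-9))*sqrt(9) = (63*(-9))*3 = -567*3 = -1701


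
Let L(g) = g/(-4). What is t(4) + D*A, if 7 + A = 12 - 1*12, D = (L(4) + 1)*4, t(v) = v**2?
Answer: 16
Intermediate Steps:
L(g) = -g/4 (L(g) = g*(-1/4) = -g/4)
D = 0 (D = (-1/4*4 + 1)*4 = (-1 + 1)*4 = 0*4 = 0)
A = -7 (A = -7 + (12 - 1*12) = -7 + (12 - 12) = -7 + 0 = -7)
t(4) + D*A = 4**2 + 0*(-7) = 16 + 0 = 16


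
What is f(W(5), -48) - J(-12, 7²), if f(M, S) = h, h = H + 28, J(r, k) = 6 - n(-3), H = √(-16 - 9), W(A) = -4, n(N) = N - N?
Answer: 22 + 5*I ≈ 22.0 + 5.0*I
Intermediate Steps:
n(N) = 0
H = 5*I (H = √(-25) = 5*I ≈ 5.0*I)
J(r, k) = 6 (J(r, k) = 6 - 1*0 = 6 + 0 = 6)
h = 28 + 5*I (h = 5*I + 28 = 28 + 5*I ≈ 28.0 + 5.0*I)
f(M, S) = 28 + 5*I
f(W(5), -48) - J(-12, 7²) = (28 + 5*I) - 1*6 = (28 + 5*I) - 6 = 22 + 5*I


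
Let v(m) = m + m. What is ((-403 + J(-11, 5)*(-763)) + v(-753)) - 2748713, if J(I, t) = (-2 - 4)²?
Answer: -2778090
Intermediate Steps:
J(I, t) = 36 (J(I, t) = (-6)² = 36)
v(m) = 2*m
((-403 + J(-11, 5)*(-763)) + v(-753)) - 2748713 = ((-403 + 36*(-763)) + 2*(-753)) - 2748713 = ((-403 - 27468) - 1506) - 2748713 = (-27871 - 1506) - 2748713 = -29377 - 2748713 = -2778090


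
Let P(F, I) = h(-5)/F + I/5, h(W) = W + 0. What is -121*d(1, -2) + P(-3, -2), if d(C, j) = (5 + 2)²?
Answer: -88916/15 ≈ -5927.7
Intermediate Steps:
h(W) = W
d(C, j) = 49 (d(C, j) = 7² = 49)
P(F, I) = -5/F + I/5
-121*d(1, -2) + P(-3, -2) = -121*49 + (-5/(-3) + (⅕)*(-2)) = -5929 + (-5*(-⅓) - ⅖) = -5929 + (5/3 - ⅖) = -5929 + 19/15 = -88916/15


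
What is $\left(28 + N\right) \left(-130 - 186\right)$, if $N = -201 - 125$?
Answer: $94168$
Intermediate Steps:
$N = -326$
$\left(28 + N\right) \left(-130 - 186\right) = \left(28 - 326\right) \left(-130 - 186\right) = - 298 \left(-130 - 186\right) = \left(-298\right) \left(-316\right) = 94168$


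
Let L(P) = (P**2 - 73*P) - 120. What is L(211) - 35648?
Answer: -6650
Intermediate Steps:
L(P) = -120 + P**2 - 73*P
L(211) - 35648 = (-120 + 211**2 - 73*211) - 35648 = (-120 + 44521 - 15403) - 35648 = 28998 - 35648 = -6650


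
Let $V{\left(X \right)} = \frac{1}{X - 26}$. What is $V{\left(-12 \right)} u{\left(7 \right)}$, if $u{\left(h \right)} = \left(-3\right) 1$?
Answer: $\frac{3}{38} \approx 0.078947$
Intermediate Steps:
$V{\left(X \right)} = \frac{1}{-26 + X}$
$u{\left(h \right)} = -3$
$V{\left(-12 \right)} u{\left(7 \right)} = \frac{1}{-26 - 12} \left(-3\right) = \frac{1}{-38} \left(-3\right) = \left(- \frac{1}{38}\right) \left(-3\right) = \frac{3}{38}$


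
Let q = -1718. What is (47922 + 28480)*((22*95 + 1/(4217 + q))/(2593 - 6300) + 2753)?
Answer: 1948098136253636/9263793 ≈ 2.1029e+8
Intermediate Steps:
(47922 + 28480)*((22*95 + 1/(4217 + q))/(2593 - 6300) + 2753) = (47922 + 28480)*((22*95 + 1/(4217 - 1718))/(2593 - 6300) + 2753) = 76402*((2090 + 1/2499)/(-3707) + 2753) = 76402*((2090 + 1/2499)*(-1/3707) + 2753) = 76402*((5222911/2499)*(-1/3707) + 2753) = 76402*(-5222911/9263793 + 2753) = 76402*(25497999218/9263793) = 1948098136253636/9263793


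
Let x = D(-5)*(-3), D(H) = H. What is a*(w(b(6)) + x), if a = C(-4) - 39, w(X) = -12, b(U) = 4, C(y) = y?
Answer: -129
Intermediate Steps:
a = -43 (a = -4 - 39 = -43)
x = 15 (x = -5*(-3) = 15)
a*(w(b(6)) + x) = -43*(-12 + 15) = -43*3 = -129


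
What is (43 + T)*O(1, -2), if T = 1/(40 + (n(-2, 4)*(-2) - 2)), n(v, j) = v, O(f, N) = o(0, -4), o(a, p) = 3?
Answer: 1807/14 ≈ 129.07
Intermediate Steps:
O(f, N) = 3
T = 1/42 (T = 1/(40 + (-2*(-2) - 2)) = 1/(40 + (4 - 2)) = 1/(40 + 2) = 1/42 ≈ 0.023810)
(43 + T)*O(1, -2) = (43 + 1/42)*3 = (1807/42)*3 = 1807/14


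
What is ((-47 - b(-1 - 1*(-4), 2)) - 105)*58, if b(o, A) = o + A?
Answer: -9106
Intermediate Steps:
b(o, A) = A + o
((-47 - b(-1 - 1*(-4), 2)) - 105)*58 = ((-47 - (2 + (-1 - 1*(-4)))) - 105)*58 = ((-47 - (2 + (-1 + 4))) - 105)*58 = ((-47 - (2 + 3)) - 105)*58 = ((-47 - 1*5) - 105)*58 = ((-47 - 5) - 105)*58 = (-52 - 105)*58 = -157*58 = -9106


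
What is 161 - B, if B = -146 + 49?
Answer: 258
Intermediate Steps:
B = -97
161 - B = 161 - 1*(-97) = 161 + 97 = 258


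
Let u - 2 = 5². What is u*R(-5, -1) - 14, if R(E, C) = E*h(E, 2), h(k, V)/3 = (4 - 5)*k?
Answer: -2039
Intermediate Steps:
h(k, V) = -3*k (h(k, V) = 3*((4 - 5)*k) = 3*(-k) = -3*k)
R(E, C) = -3*E² (R(E, C) = E*(-3*E) = -3*E²)
u = 27 (u = 2 + 5² = 2 + 25 = 27)
u*R(-5, -1) - 14 = 27*(-3*(-5)²) - 14 = 27*(-3*25) - 14 = 27*(-75) - 14 = -2025 - 14 = -2039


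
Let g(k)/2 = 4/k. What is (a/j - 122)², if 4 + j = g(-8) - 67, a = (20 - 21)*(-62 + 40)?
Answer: 19386409/1296 ≈ 14959.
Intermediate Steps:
g(k) = 8/k (g(k) = 2*(4/k) = 8/k)
a = 22 (a = -1*(-22) = 22)
j = -72 (j = -4 + (8/(-8) - 67) = -4 + (8*(-⅛) - 67) = -4 + (-1 - 67) = -4 - 68 = -72)
(a/j - 122)² = (22/(-72) - 122)² = (22*(-1/72) - 122)² = (-11/36 - 122)² = (-4403/36)² = 19386409/1296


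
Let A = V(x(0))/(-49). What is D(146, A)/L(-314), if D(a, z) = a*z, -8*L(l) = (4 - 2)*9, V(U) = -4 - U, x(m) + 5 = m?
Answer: 584/441 ≈ 1.3243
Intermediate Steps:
x(m) = -5 + m
L(l) = -9/4 (L(l) = -(4 - 2)*9/8 = -9/4)
A = -1/49 (A = (-4 - (-5 + 0))/(-49) = (-4 - 1*(-5))*(-1/49) = (-4 + 5)*(-1/49) = 1*(-1/49) = -1/49 ≈ -0.020408)
D(146, A)/L(-314) = (146*(-1/49))/(-9/4) = -146/49*(-4/9) = 584/441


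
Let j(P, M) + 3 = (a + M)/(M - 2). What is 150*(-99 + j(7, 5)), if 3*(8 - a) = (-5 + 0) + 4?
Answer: -43900/3 ≈ -14633.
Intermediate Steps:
a = 25/3 (a = 8 - ((-5 + 0) + 4)/3 = 8 - (-5 + 4)/3 = 8 - ⅓*(-1) = 8 + ⅓ = 25/3 ≈ 8.3333)
j(P, M) = -3 + (25/3 + M)/(-2 + M) (j(P, M) = -3 + (25/3 + M)/(M - 2) = -3 + (25/3 + M)/(-2 + M))
150*(-99 + j(7, 5)) = 150*(-99 + (43 - 6*5)/(3*(-2 + 5))) = 150*(-99 + (⅓)*(43 - 30)/3) = 150*(-99 + (⅓)*(⅓)*13) = 150*(-99 + 13/9) = 150*(-878/9) = -43900/3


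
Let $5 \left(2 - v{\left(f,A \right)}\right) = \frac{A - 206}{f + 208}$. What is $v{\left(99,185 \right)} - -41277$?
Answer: $\frac{63363286}{1535} \approx 41279.0$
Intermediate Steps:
$v{\left(f,A \right)} = 2 - \frac{-206 + A}{5 \left(208 + f\right)}$ ($v{\left(f,A \right)} = 2 - \frac{\left(A - 206\right) \frac{1}{f + 208}}{5} = 2 - \frac{\left(-206 + A\right) \frac{1}{208 + f}}{5} = 2 - \frac{\frac{1}{208 + f} \left(-206 + A\right)}{5} = 2 - \frac{-206 + A}{5 \left(208 + f\right)}$)
$v{\left(99,185 \right)} - -41277 = \frac{2286 - 185 + 10 \cdot 99}{5 \left(208 + 99\right)} - -41277 = \frac{2286 - 185 + 990}{5 \cdot 307} + 41277 = \frac{1}{5} \cdot \frac{1}{307} \cdot 3091 + 41277 = \frac{3091}{1535} + 41277 = \frac{63363286}{1535}$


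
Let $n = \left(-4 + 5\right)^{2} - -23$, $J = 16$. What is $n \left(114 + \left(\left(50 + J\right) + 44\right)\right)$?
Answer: $5376$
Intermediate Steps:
$n = 24$ ($n = 1^{2} + 23 = 1 + 23 = 24$)
$n \left(114 + \left(\left(50 + J\right) + 44\right)\right) = 24 \left(114 + \left(\left(50 + 16\right) + 44\right)\right) = 24 \left(114 + \left(66 + 44\right)\right) = 24 \left(114 + 110\right) = 24 \cdot 224 = 5376$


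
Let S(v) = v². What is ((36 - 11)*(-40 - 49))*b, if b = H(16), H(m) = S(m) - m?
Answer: -534000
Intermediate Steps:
H(m) = m² - m
b = 240 (b = 16*(-1 + 16) = 16*15 = 240)
((36 - 11)*(-40 - 49))*b = ((36 - 11)*(-40 - 49))*240 = (25*(-89))*240 = -2225*240 = -534000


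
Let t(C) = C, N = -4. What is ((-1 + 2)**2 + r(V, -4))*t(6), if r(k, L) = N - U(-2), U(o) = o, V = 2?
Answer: -6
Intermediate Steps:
r(k, L) = -2 (r(k, L) = -4 - 1*(-2) = -4 + 2 = -2)
((-1 + 2)**2 + r(V, -4))*t(6) = ((-1 + 2)**2 - 2)*6 = (1**2 - 2)*6 = (1 - 2)*6 = -1*6 = -6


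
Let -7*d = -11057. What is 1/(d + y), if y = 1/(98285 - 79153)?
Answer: 133924/211542531 ≈ 0.00063308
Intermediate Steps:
d = 11057/7 (d = -1/7*(-11057) = 11057/7 ≈ 1579.6)
y = 1/19132 ≈ 5.2268e-5
1/(d + y) = 1/(11057/7 + 1/19132) = 1/(211542531/133924) = 133924/211542531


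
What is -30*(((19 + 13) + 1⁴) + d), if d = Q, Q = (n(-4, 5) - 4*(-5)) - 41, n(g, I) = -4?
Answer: -240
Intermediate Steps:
Q = -25 (Q = (-4 - 4*(-5)) - 41 = (-4 + 20) - 41 = 16 - 41 = -25)
d = -25
-30*(((19 + 13) + 1⁴) + d) = -30*(((19 + 13) + 1⁴) - 25) = -30*((32 + 1) - 25) = -30*(33 - 25) = -30*8 = -240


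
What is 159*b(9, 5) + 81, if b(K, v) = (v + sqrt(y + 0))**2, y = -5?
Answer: 3261 + 1590*I*sqrt(5) ≈ 3261.0 + 3555.3*I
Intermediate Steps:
b(K, v) = (v + I*sqrt(5))**2 (b(K, v) = (v + sqrt(-5 + 0))**2 = (v + sqrt(-5))**2 = (v + I*sqrt(5))**2)
159*b(9, 5) + 81 = 159*(5 + I*sqrt(5))**2 + 81 = 81 + 159*(5 + I*sqrt(5))**2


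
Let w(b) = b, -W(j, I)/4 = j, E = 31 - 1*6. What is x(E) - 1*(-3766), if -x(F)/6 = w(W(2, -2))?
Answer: 3814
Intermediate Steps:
E = 25 (E = 31 - 6 = 25)
W(j, I) = -4*j
x(F) = 48 (x(F) = -(-24)*2 = -6*(-8) = 48)
x(E) - 1*(-3766) = 48 - 1*(-3766) = 48 + 3766 = 3814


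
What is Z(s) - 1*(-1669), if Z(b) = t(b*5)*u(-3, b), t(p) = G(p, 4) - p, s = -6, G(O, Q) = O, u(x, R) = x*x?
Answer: 1669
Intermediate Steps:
u(x, R) = x**2
t(p) = 0 (t(p) = p - p = 0)
Z(b) = 0 (Z(b) = 0*(-3)**2 = 0*9 = 0)
Z(s) - 1*(-1669) = 0 - 1*(-1669) = 0 + 1669 = 1669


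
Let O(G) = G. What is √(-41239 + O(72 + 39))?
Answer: 2*I*√10282 ≈ 202.8*I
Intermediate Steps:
√(-41239 + O(72 + 39)) = √(-41239 + (72 + 39)) = √(-41239 + 111) = √(-41128) = 2*I*√10282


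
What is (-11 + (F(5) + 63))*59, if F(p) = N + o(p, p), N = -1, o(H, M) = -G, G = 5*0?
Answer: 3009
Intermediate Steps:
G = 0
o(H, M) = 0 (o(H, M) = -1*0 = 0)
F(p) = -1 (F(p) = -1 + 0 = -1)
(-11 + (F(5) + 63))*59 = (-11 + (-1 + 63))*59 = (-11 + 62)*59 = 51*59 = 3009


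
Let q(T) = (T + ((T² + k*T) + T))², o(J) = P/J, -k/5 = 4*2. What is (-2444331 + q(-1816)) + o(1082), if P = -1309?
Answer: 12265303951677221/1082 ≈ 1.1336e+13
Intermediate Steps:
k = -40 (k = -20*2 = -5*8 = -40)
o(J) = -1309/J
q(T) = (T² - 38*T)² (q(T) = (T + ((T² - 40*T) + T))² = (T + (T² - 39*T))² = (T² - 38*T)²)
(-2444331 + q(-1816)) + o(1082) = (-2444331 + (-1816)²*(-38 - 1816)²) - 1309/1082 = (-2444331 + 3297856*(-1854)²) - 1309*1/1082 = (-2444331 + 3297856*3437316) - 1309/1082 = (-2444331 + 11335773194496) - 1309/1082 = 11335770750165 - 1309/1082 = 12265303951677221/1082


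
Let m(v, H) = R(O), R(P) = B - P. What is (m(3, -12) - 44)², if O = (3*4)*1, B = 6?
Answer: 2500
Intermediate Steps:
O = 12 (O = 12*1 = 12)
R(P) = 6 - P
m(v, H) = -6 (m(v, H) = 6 - 1*12 = 6 - 12 = -6)
(m(3, -12) - 44)² = (-6 - 44)² = (-50)² = 2500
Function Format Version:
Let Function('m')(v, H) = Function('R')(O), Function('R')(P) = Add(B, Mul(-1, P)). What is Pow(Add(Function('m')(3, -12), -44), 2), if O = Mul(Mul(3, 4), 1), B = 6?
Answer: 2500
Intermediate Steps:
O = 12 (O = Mul(12, 1) = 12)
Function('R')(P) = Add(6, Mul(-1, P))
Function('m')(v, H) = -6 (Function('m')(v, H) = Add(6, Mul(-1, 12)) = Add(6, -12) = -6)
Pow(Add(Function('m')(3, -12), -44), 2) = Pow(Add(-6, -44), 2) = Pow(-50, 2) = 2500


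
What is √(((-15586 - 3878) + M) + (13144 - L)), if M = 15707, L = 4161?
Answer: √5226 ≈ 72.291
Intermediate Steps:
√(((-15586 - 3878) + M) + (13144 - L)) = √(((-15586 - 3878) + 15707) + (13144 - 1*4161)) = √((-19464 + 15707) + (13144 - 4161)) = √(-3757 + 8983) = √5226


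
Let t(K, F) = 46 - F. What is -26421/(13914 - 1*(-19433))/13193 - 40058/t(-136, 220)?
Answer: 8811695583532/38275386477 ≈ 230.22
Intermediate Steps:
-26421/(13914 - 1*(-19433))/13193 - 40058/t(-136, 220) = -26421/(13914 - 1*(-19433))/13193 - 40058/(46 - 1*220) = -26421/(13914 + 19433)*(1/13193) - 40058/(46 - 220) = -26421/33347*(1/13193) - 40058/(-174) = -26421*1/33347*(1/13193) - 40058*(-1/174) = -26421/33347*1/13193 + 20029/87 = -26421/439946971 + 20029/87 = 8811695583532/38275386477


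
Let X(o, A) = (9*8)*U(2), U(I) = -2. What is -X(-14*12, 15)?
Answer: 144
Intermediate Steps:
X(o, A) = -144 (X(o, A) = (9*8)*(-2) = 72*(-2) = -144)
-X(-14*12, 15) = -1*(-144) = 144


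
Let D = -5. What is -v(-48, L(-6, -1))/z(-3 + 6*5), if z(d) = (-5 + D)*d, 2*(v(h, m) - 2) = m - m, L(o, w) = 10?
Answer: 1/135 ≈ 0.0074074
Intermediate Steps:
v(h, m) = 2 (v(h, m) = 2 + (m - m)/2 = 2 + (1/2)*0 = 2 + 0 = 2)
z(d) = -10*d (z(d) = (-5 - 5)*d = -10*d)
-v(-48, L(-6, -1))/z(-3 + 6*5) = -2/((-10*(-3 + 6*5))) = -2/((-10*(-3 + 30))) = -2/((-10*27)) = -2/(-270) = -2*(-1)/270 = -1*(-1/135) = 1/135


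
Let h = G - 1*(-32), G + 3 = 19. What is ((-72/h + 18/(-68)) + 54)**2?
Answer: 788544/289 ≈ 2728.5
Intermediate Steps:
G = 16 (G = -3 + 19 = 16)
h = 48 (h = 16 - 1*(-32) = 16 + 32 = 48)
((-72/h + 18/(-68)) + 54)**2 = ((-72/48 + 18/(-68)) + 54)**2 = ((-72*1/48 + 18*(-1/68)) + 54)**2 = ((-3/2 - 9/34) + 54)**2 = (-30/17 + 54)**2 = (888/17)**2 = 788544/289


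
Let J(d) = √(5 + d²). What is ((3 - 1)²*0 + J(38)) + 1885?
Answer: 1885 + 3*√161 ≈ 1923.1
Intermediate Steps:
((3 - 1)²*0 + J(38)) + 1885 = ((3 - 1)²*0 + √(5 + 38²)) + 1885 = (2²*0 + √(5 + 1444)) + 1885 = (4*0 + √1449) + 1885 = (0 + 3*√161) + 1885 = 3*√161 + 1885 = 1885 + 3*√161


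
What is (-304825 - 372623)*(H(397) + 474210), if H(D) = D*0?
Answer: -321252616080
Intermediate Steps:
H(D) = 0
(-304825 - 372623)*(H(397) + 474210) = (-304825 - 372623)*(0 + 474210) = -677448*474210 = -321252616080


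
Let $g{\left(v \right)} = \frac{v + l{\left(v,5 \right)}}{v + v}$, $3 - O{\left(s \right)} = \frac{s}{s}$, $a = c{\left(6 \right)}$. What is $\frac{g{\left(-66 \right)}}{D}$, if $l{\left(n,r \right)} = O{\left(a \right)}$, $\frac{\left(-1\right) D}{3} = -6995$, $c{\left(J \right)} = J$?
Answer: $\frac{16}{692505} \approx 2.3105 \cdot 10^{-5}$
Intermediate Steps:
$a = 6$
$D = 20985$ ($D = \left(-3\right) \left(-6995\right) = 20985$)
$O{\left(s \right)} = 2$ ($O{\left(s \right)} = 3 - \frac{s}{s} = 3 - 1 = 2$)
$l{\left(n,r \right)} = 2$
$g{\left(v \right)} = \frac{2 + v}{2 v}$ ($g{\left(v \right)} = \frac{v + 2}{v + v} = \frac{2 + v}{2 v}$)
$\frac{g{\left(-66 \right)}}{D} = \frac{\frac{1}{2} \frac{1}{-66} \left(2 - 66\right)}{20985} = \frac{1}{2} \left(- \frac{1}{66}\right) \left(-64\right) \frac{1}{20985} = \frac{16}{33} \cdot \frac{1}{20985} = \frac{16}{692505}$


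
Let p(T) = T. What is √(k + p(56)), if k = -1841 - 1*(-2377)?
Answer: 4*√37 ≈ 24.331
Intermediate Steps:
k = 536 (k = -1841 + 2377 = 536)
√(k + p(56)) = √(536 + 56) = √592 = 4*√37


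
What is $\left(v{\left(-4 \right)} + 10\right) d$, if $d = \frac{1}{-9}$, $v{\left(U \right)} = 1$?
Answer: $- \frac{11}{9} \approx -1.2222$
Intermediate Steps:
$d = - \frac{1}{9} \approx -0.11111$
$\left(v{\left(-4 \right)} + 10\right) d = \left(1 + 10\right) \left(- \frac{1}{9}\right) = 11 \left(- \frac{1}{9}\right) = - \frac{11}{9}$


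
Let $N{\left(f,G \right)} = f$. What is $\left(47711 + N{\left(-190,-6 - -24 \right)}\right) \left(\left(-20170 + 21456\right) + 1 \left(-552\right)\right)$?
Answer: $34880414$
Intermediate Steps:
$\left(47711 + N{\left(-190,-6 - -24 \right)}\right) \left(\left(-20170 + 21456\right) + 1 \left(-552\right)\right) = \left(47711 - 190\right) \left(\left(-20170 + 21456\right) + 1 \left(-552\right)\right) = 47521 \left(1286 - 552\right) = 47521 \cdot 734 = 34880414$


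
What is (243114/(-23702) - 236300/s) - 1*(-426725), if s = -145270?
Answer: 73463267003416/172159477 ≈ 4.2672e+5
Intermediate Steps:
(243114/(-23702) - 236300/s) - 1*(-426725) = (243114/(-23702) - 236300/(-145270)) - 1*(-426725) = (243114*(-1/23702) - 236300*(-1/145270)) + 426725 = (-121557/11851 + 23630/14527) + 426725 = -1485819409/172159477 + 426725 = 73463267003416/172159477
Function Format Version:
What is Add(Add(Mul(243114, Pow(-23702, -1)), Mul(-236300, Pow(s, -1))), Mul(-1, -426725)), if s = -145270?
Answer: Rational(73463267003416, 172159477) ≈ 4.2672e+5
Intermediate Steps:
Add(Add(Mul(243114, Pow(-23702, -1)), Mul(-236300, Pow(s, -1))), Mul(-1, -426725)) = Add(Add(Mul(243114, Pow(-23702, -1)), Mul(-236300, Pow(-145270, -1))), Mul(-1, -426725)) = Add(Add(Mul(243114, Rational(-1, 23702)), Mul(-236300, Rational(-1, 145270))), 426725) = Add(Add(Rational(-121557, 11851), Rational(23630, 14527)), 426725) = Add(Rational(-1485819409, 172159477), 426725) = Rational(73463267003416, 172159477)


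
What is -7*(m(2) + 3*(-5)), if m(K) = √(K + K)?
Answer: 91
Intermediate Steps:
m(K) = √2*√K (m(K) = √(2*K) = √2*√K)
-7*(m(2) + 3*(-5)) = -7*(√2*√2 + 3*(-5)) = -7*(2 - 15) = -7*(-13) = 91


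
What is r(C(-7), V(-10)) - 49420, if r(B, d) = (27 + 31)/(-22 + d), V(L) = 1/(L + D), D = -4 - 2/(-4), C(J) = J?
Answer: -14727943/298 ≈ -49423.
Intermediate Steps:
D = -7/2 (D = -4 - 2*(-¼) = -4 + ½ = -7/2 ≈ -3.5000)
V(L) = 1/(-7/2 + L) (V(L) = 1/(L - 7/2) = 1/(-7/2 + L))
r(B, d) = 58/(-22 + d)
r(C(-7), V(-10)) - 49420 = 58/(-22 + 2/(-7 + 2*(-10))) - 49420 = 58/(-22 + 2/(-7 - 20)) - 49420 = 58/(-22 + 2/(-27)) - 49420 = 58/(-22 + 2*(-1/27)) - 49420 = 58/(-22 - 2/27) - 49420 = 58/(-596/27) - 49420 = 58*(-27/596) - 49420 = -783/298 - 49420 = -14727943/298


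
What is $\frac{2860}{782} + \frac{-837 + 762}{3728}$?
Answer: $\frac{5301715}{1457648} \approx 3.6372$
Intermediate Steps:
$\frac{2860}{782} + \frac{-837 + 762}{3728} = 2860 \cdot \frac{1}{782} - \frac{75}{3728} = \frac{1430}{391} - \frac{75}{3728} = \frac{5301715}{1457648}$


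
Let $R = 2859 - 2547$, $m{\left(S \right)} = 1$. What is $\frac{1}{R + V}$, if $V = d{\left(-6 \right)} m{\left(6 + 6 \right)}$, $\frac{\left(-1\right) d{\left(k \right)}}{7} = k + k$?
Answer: $\frac{1}{396} \approx 0.0025253$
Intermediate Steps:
$d{\left(k \right)} = - 14 k$ ($d{\left(k \right)} = - 7 \left(k + k\right) = - 7 \cdot 2 k = - 14 k$)
$R = 312$ ($R = 2859 - 2547 = 312$)
$V = 84$ ($V = \left(-14\right) \left(-6\right) 1 = 84 \cdot 1 = 84$)
$\frac{1}{R + V} = \frac{1}{312 + 84} = \frac{1}{396}$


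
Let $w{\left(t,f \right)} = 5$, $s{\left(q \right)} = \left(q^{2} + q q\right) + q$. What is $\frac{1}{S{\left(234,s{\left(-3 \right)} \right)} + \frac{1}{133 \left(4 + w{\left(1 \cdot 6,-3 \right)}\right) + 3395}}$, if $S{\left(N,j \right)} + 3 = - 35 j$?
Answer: $- \frac{4592}{2424575} \approx -0.0018939$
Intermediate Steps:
$s{\left(q \right)} = q + 2 q^{2}$ ($s{\left(q \right)} = \left(q^{2} + q^{2}\right) + q = 2 q^{2} + q = q + 2 q^{2}$)
$S{\left(N,j \right)} = -3 - 35 j$
$\frac{1}{S{\left(234,s{\left(-3 \right)} \right)} + \frac{1}{133 \left(4 + w{\left(1 \cdot 6,-3 \right)}\right) + 3395}} = \frac{1}{\left(-3 - 35 \left(- 3 \left(1 + 2 \left(-3\right)\right)\right)\right) + \frac{1}{133 \left(4 + 5\right) + 3395}} = \frac{1}{\left(-3 - 35 \left(- 3 \left(1 - 6\right)\right)\right) + \frac{1}{133 \cdot 9 + 3395}} = \frac{1}{\left(-3 - 35 \left(\left(-3\right) \left(-5\right)\right)\right) + \frac{1}{1197 + 3395}} = \frac{1}{\left(-3 - 525\right) + \frac{1}{4592}} = \frac{1}{-528 + \frac{1}{4592}} = \frac{1}{- \frac{2424575}{4592}} = - \frac{4592}{2424575}$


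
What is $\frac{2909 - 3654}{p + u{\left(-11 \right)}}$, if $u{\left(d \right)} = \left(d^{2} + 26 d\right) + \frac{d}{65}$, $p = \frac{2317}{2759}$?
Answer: $\frac{133604575}{29470019} \approx 4.5336$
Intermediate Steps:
$p = \frac{2317}{2759}$ ($p = 2317 \cdot \frac{1}{2759} = \frac{2317}{2759} \approx 0.8398$)
$u{\left(d \right)} = d^{2} + \frac{1691 d}{65}$ ($u{\left(d \right)} = \left(d^{2} + 26 d\right) + d \frac{1}{65} = \left(d^{2} + 26 d\right) + \frac{d}{65} = d^{2} + \frac{1691 d}{65}$)
$\frac{2909 - 3654}{p + u{\left(-11 \right)}} = \frac{2909 - 3654}{\frac{2317}{2759} + \frac{1}{65} \left(-11\right) \left(1691 + 65 \left(-11\right)\right)} = - \frac{745}{\frac{2317}{2759} + \frac{1}{65} \left(-11\right) \left(1691 - 715\right)} = - \frac{745}{\frac{2317}{2759} + \frac{1}{65} \left(-11\right) 976} = - \frac{745}{\frac{2317}{2759} - \frac{10736}{65}} = - \frac{745}{- \frac{29470019}{179335}} = \left(-745\right) \left(- \frac{179335}{29470019}\right) = \frac{133604575}{29470019}$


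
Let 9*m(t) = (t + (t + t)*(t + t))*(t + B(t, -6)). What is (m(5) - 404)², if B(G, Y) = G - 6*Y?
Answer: 158404/9 ≈ 17600.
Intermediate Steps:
B(G, Y) = G - 6*Y
m(t) = (36 + 2*t)*(t + 4*t²)/9 (m(t) = ((t + (t + t)*(t + t))*(t + (t - 6*(-6))))/9 = ((t + (2*t)*(2*t))*(t + (t + 36)))/9 = ((t + 4*t²)*(t + (36 + t)))/9 = ((t + 4*t²)*(36 + 2*t))/9 = ((36 + 2*t)*(t + 4*t²))/9 = (36 + 2*t)*(t + 4*t²)/9)
(m(5) - 404)² = ((2/9)*5*(18 + 4*5² + 73*5) - 404)² = ((2/9)*5*(18 + 4*25 + 365) - 404)² = ((2/9)*5*(18 + 100 + 365) - 404)² = ((2/9)*5*483 - 404)² = (1610/3 - 404)² = (398/3)² = 158404/9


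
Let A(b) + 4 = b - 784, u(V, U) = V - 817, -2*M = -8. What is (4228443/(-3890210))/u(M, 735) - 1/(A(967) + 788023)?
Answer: 277475374063/207739880738955 ≈ 0.0013357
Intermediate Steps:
M = 4 (M = -½*(-8) = 4)
u(V, U) = -817 + V
A(b) = -788 + b (A(b) = -4 + (b - 784) = -4 + (-784 + b) = -788 + b)
(4228443/(-3890210))/u(M, 735) - 1/(A(967) + 788023) = (4228443/(-3890210))/(-817 + 4) - 1/((-788 + 967) + 788023) = (4228443*(-1/3890210))/(-813) - 1/(179 + 788023) = -4228443/3890210*(-1/813) - 1/788202 = 1409481/1054246910 - 1*1/788202 = 1409481/1054246910 - 1/788202 = 277475374063/207739880738955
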